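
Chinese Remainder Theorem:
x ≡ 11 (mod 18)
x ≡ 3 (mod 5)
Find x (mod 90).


M = 18*5 = 90
M1 = M/18 = 5, M2 = M/5 = 18
M1^(-1) mod 18 = 11, M2^(-1) mod 5 = 2
x = 11*5*11 + 3*18*2 = 713
713 mod 90 = 83
Check: 83 mod 18 = 11 ✓, 83 mod 5 = 3 ✓

x ≡ 83 (mod 90)


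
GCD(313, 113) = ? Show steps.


313 = 2 * 113 + 87
113 = 1 * 87 + 26
87 = 3 * 26 + 9
26 = 2 * 9 + 8
9 = 1 * 8 + 1
8 = 8 * 1 + 0
GCD = 1


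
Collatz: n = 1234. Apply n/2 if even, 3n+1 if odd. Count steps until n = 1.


1234 → 617 → 1852 → 926 → 463 → 1390 → 695 → 2086 → 1043 → 3130 → 1565 → 4696 → 2348 → 1174 → 587 → 1762 → 881 → 2644 → 1322 → 661 → 1984 → 992 → 496 → 248 → 124 → 62 → 31 → 94 → 47 → 142 → 71 → 214 → 107 → 322 → 161 → 484 → 242 → 121 → 364 → 182 → 91 → 274 → 137 → 412 → 206 → 103 → 310 → 155 → 466 → 233 → 700 → 350 → 175 → 526 → 263 → 790 → 395 → 1186 → 593 → 1780 → 890 → 445 → 1336 → 668 → 334 → 167 → 502 → 251 → 754 → 377 → 1132 → 566 → 283 → 850 → 425 → 1276 → 638 → 319 → 958 → 479 → 1438 → 719 → 2158 → 1079 → 3238 → 1619 → 4858 → 2429 → 7288 → 3644 → 1822 → 911 → 2734 → 1367 → 4102 → 2051 → 6154 → 3077 → 9232 → 4616 → 2308 → 1154 → 577 → 1732 → 866 → 433 → 1300 → 650 → 325 → 976 → 488 → 244 → 122 → 61 → 184 → 92 → 46 → 23 → 70 → 35 → 106 → 53 → 160 → 80 → 40 → 20 → 10 → 5 → 16 → 8 → 4 → 2 → 1
Total steps = 132

132 steps


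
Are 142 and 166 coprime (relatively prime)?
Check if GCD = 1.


Euclidean algorithm:
166 = 1 * 142 + 24
142 = 5 * 24 + 22
24 = 1 * 22 + 2
22 = 11 * 2 + 0
GCD(142, 166) = 2

No, not coprime (GCD = 2)


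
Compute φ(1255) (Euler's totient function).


1255 = 5 × 251
Prime factors: 5, 251
φ(1255) = 1255 × (1-1/5) × (1-1/251)
= 1255 × 4/5 × 250/251 = 1000

φ(1255) = 1000


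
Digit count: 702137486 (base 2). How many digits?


702137486 in base 2 = 101001110110011100010010001110
Number of digits = 30

30 digits (base 2)


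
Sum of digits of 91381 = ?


9 + 1 + 3 + 8 + 1 = 22


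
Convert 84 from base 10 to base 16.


84 (base 10) = 84 (decimal)
84 (decimal) = 54 (base 16)


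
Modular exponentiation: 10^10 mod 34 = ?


10^1 mod 34 = 10
10^2 mod 34 = 32
10^3 mod 34 = 14
10^4 mod 34 = 4
10^5 mod 34 = 6
10^6 mod 34 = 26
10^7 mod 34 = 22
10^8 mod 34 = 16
10^9 mod 34 = 24
10^10 mod 34 = 2


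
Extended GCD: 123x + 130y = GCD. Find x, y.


Tabular extended Euclidean (each row: r = 123*s + 130*t):
r=123, s=1, t=0
r=130, s=0, t=1
q=0: r=123, s=1, t=0   [123*(1) + 130*(0) = 123]
q=1: r=7, s=-1, t=1   [123*(-1) + 130*(1) = 7]
q=17: r=4, s=18, t=-17   [123*(18) + 130*(-17) = 4]
q=1: r=3, s=-19, t=18   [123*(-19) + 130*(18) = 3]
q=1: r=1, s=37, t=-35   [123*(37) + 130*(-35) = 1]
q=3: r=0, s=-130, t=123   [123*(-130) + 130*(123) = 0]
GCD = 1; from the row with r=1: x=37, y=-35
Check: 123*(37) + 130*(-35) = 4551 - 4550 = 1

GCD = 1, x = 37, y = -35


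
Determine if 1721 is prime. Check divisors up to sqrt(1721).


Check divisors up to sqrt(1721) = 41.4849
No divisors found.
1721 is prime.

Yes, 1721 is prime


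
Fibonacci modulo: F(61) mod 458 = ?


F(k) mod 458 for k=1..61:
1, 1, 2, 3, 5, 8, 13, 21, 34, 55, 89, 144, 233, 377, 152, 71, 223, 294, 59, 353, 412, 307, 261, 110, 371, 23, 394, 417, 353, 312, 207, 61, 268, 329, 139, 10, 149, 159, 308, 9, 317, 326, 185, 53, 238, 291, 71, 362, 433, 337, 312, 191, 45, 236, 281, 59, 340, 399, 281, 222, 45
F(61) mod 458 = 45


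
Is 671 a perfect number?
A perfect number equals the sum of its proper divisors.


Proper divisors of 671: 1, 11, 61
Sum = 1 + 11 + 61 = 73

No, 671 is not perfect (73 ≠ 671)


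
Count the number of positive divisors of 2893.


2893 = 11^1 × 263^1
d(2893) = (1+1) × (1+1) = 4

4 divisors


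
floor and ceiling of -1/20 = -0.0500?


-1/20 = -0.0500
floor = -1
ceil = 0

floor = -1, ceil = 0


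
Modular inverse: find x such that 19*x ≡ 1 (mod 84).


Use the extended Euclidean algorithm on (84, 19); each row r = 84*s + 19*t:
r=84, s=1, t=0
r=19, s=0, t=1
q=4: r=8, s=1, t=-4   [84*(1) + 19*(-4) = 8]
q=2: r=3, s=-2, t=9   [84*(-2) + 19*(9) = 3]
q=2: r=2, s=5, t=-22   [84*(5) + 19*(-22) = 2]
q=1: r=1, s=-7, t=31   [84*(-7) + 19*(31) = 1]
q=2: r=0, s=19, t=-84   [84*(19) + 19*(-84) = 0]
GCD = 1 with t = 31, so 19*(31) ≡ 1 (mod 84)
Inverse = 31 mod 84 = 31
Check: 19 * 31 = 589 ≡ 1 (mod 84)

19^(-1) ≡ 31 (mod 84)


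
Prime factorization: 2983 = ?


2983 / 19 = 157
157 / 157 = 1
2983 = 19 × 157


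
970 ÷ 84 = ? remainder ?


970 = 84 * 11 + 46
Check: 924 + 46 = 970

q = 11, r = 46


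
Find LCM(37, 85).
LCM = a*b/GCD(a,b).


GCD(37, 85) = 1
LCM = 37*85/1 = 3145/1 = 3145

LCM = 3145


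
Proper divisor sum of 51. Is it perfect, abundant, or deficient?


Proper divisors: 1, 3, 17
Sum = 1 + 3 + 17 = 21
21 < 51 → deficient

s(51) = 21 (deficient)


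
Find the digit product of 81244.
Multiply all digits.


8 × 1 × 2 × 4 × 4 = 256


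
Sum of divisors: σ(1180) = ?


Divisors of 1180: 1, 2, 4, 5, 10, 20, 59, 118, 236, 295, 590, 1180
Sum = 1 + 2 + 4 + 5 + 10 + 20 + 59 + 118 + 236 + 295 + 590 + 1180 = 2520

σ(1180) = 2520


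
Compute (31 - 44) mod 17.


31 - 44 = -13
-13 mod 17 = 4


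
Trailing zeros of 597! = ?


floor(597/5) = 119
floor(597/25) = 23
floor(597/125) = 4
Total = 146

146 trailing zeros


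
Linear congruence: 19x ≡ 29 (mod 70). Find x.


GCD(19, 70) = 1, unique solution
a^(-1) mod 70 = 59
x = 59 * 29 mod 70 = 31

x ≡ 31 (mod 70)


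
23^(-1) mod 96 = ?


Use the extended Euclidean algorithm on (96, 23); each row r = 96*s + 23*t:
r=96, s=1, t=0
r=23, s=0, t=1
q=4: r=4, s=1, t=-4   [96*(1) + 23*(-4) = 4]
q=5: r=3, s=-5, t=21   [96*(-5) + 23*(21) = 3]
q=1: r=1, s=6, t=-25   [96*(6) + 23*(-25) = 1]
q=3: r=0, s=-23, t=96   [96*(-23) + 23*(96) = 0]
GCD = 1 with t = -25, so 23*(-25) ≡ 1 (mod 96)
Inverse = -25 mod 96 = 71
Check: 23 * 71 = 1633 ≡ 1 (mod 96)

23^(-1) ≡ 71 (mod 96)


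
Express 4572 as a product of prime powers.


4572 / 2 = 2286
2286 / 2 = 1143
1143 / 3 = 381
381 / 3 = 127
127 / 127 = 1
4572 = 2^2 × 3^2 × 127


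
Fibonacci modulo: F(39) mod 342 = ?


F(k) mod 342 for k=1..39:
1, 1, 2, 3, 5, 8, 13, 21, 34, 55, 89, 144, 233, 35, 268, 303, 229, 190, 77, 267, 2, 269, 271, 198, 127, 325, 110, 93, 203, 296, 157, 111, 268, 37, 305, 0, 305, 305, 268
F(39) mod 342 = 268


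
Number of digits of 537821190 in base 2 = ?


537821190 in base 2 = 100000000011101000000000000110
Number of digits = 30

30 digits (base 2)


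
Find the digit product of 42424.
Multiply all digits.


4 × 2 × 4 × 2 × 4 = 256


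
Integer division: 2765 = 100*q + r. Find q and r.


2765 = 100 * 27 + 65
Check: 2700 + 65 = 2765

q = 27, r = 65


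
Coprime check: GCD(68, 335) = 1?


Euclidean algorithm:
335 = 4 * 68 + 63
68 = 1 * 63 + 5
63 = 12 * 5 + 3
5 = 1 * 3 + 2
3 = 1 * 2 + 1
2 = 2 * 1 + 0
GCD(68, 335) = 1

Yes, coprime (GCD = 1)


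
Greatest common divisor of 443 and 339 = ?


443 = 1 * 339 + 104
339 = 3 * 104 + 27
104 = 3 * 27 + 23
27 = 1 * 23 + 4
23 = 5 * 4 + 3
4 = 1 * 3 + 1
3 = 3 * 1 + 0
GCD = 1


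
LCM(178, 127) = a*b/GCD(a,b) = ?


GCD(178, 127) = 1
LCM = 178*127/1 = 22606/1 = 22606

LCM = 22606


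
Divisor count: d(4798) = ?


4798 = 2^1 × 2399^1
d(4798) = (1+1) × (1+1) = 4

4 divisors


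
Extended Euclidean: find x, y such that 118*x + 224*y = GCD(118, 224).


Tabular extended Euclidean (each row: r = 118*s + 224*t):
r=118, s=1, t=0
r=224, s=0, t=1
q=0: r=118, s=1, t=0   [118*(1) + 224*(0) = 118]
q=1: r=106, s=-1, t=1   [118*(-1) + 224*(1) = 106]
q=1: r=12, s=2, t=-1   [118*(2) + 224*(-1) = 12]
q=8: r=10, s=-17, t=9   [118*(-17) + 224*(9) = 10]
q=1: r=2, s=19, t=-10   [118*(19) + 224*(-10) = 2]
q=5: r=0, s=-112, t=59   [118*(-112) + 224*(59) = 0]
GCD = 2; from the row with r=2: x=19, y=-10
Check: 118*(19) + 224*(-10) = 2242 - 2240 = 2

GCD = 2, x = 19, y = -10


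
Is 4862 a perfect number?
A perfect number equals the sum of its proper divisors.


Proper divisors of 4862: 1, 2, 11, 13, 17, 22, 26, 34, 143, 187, 221, 286, 374, 442, 2431
Sum = 1 + 2 + 11 + 13 + 17 + 22 + 26 + 34 + 143 + 187 + 221 + 286 + 374 + 442 + 2431 = 4210

No, 4862 is not perfect (4210 ≠ 4862)


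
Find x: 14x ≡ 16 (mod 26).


GCD(14, 26) = 2 divides 16
Divide: 7x ≡ 8 (mod 13)
x ≡ 3 (mod 13)


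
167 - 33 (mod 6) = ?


167 - 33 = 134
134 mod 6 = 2


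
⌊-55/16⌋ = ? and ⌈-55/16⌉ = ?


-55/16 = -3.4375
floor = -4
ceil = -3

floor = -4, ceil = -3


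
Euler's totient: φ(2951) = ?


2951 = 13 × 227
Prime factors: 13, 227
φ(2951) = 2951 × (1-1/13) × (1-1/227)
= 2951 × 12/13 × 226/227 = 2712

φ(2951) = 2712


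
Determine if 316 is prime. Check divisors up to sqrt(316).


316 / 2 = 158 (exact division)
316 is NOT prime.

No, 316 is not prime


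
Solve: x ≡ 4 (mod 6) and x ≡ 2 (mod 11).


M = 6*11 = 66
M1 = M/6 = 11, M2 = M/11 = 6
M1^(-1) mod 6 = 5, M2^(-1) mod 11 = 2
x = 4*11*5 + 2*6*2 = 244
244 mod 66 = 46
Check: 46 mod 6 = 4 ✓, 46 mod 11 = 2 ✓

x ≡ 46 (mod 66)


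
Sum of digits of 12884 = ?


1 + 2 + 8 + 8 + 4 = 23


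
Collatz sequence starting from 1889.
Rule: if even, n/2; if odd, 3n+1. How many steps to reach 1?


1889 → 5668 → 2834 → 1417 → 4252 → 2126 → 1063 → 3190 → 1595 → 4786 → 2393 → 7180 → 3590 → 1795 → 5386 → 2693 → 8080 → 4040 → 2020 → 1010 → 505 → 1516 → 758 → 379 → 1138 → 569 → 1708 → 854 → 427 → 1282 → 641 → 1924 → 962 → 481 → 1444 → 722 → 361 → 1084 → 542 → 271 → 814 → 407 → 1222 → 611 → 1834 → 917 → 2752 → 1376 → 688 → 344 → 172 → 86 → 43 → 130 → 65 → 196 → 98 → 49 → 148 → 74 → 37 → 112 → 56 → 28 → 14 → 7 → 22 → 11 → 34 → 17 → 52 → 26 → 13 → 40 → 20 → 10 → 5 → 16 → 8 → 4 → 2 → 1
Total steps = 81

81 steps


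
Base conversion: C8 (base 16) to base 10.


C8 (base 16) = 200 (decimal)
200 (decimal) = 200 (base 10)


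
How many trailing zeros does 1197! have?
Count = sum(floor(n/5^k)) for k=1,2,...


floor(1197/5) = 239
floor(1197/25) = 47
floor(1197/125) = 9
floor(1197/625) = 1
Total = 296

296 trailing zeros


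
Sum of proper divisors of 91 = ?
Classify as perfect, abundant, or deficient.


Proper divisors: 1, 7, 13
Sum = 1 + 7 + 13 = 21
21 < 91 → deficient

s(91) = 21 (deficient)


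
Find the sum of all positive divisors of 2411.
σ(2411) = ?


Divisors of 2411: 1, 2411
Sum = 1 + 2411 = 2412

σ(2411) = 2412


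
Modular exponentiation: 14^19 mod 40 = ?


14^1 mod 40 = 14
14^2 mod 40 = 36
14^3 mod 40 = 24
14^4 mod 40 = 16
14^5 mod 40 = 24
14^6 mod 40 = 16
14^7 mod 40 = 24
14^8 mod 40 = 16
14^9 mod 40 = 24
14^10 mod 40 = 16
14^11 mod 40 = 24
14^12 mod 40 = 16
14^13 mod 40 = 24
14^14 mod 40 = 16
14^15 mod 40 = 24
14^16 mod 40 = 16
14^17 mod 40 = 24
14^18 mod 40 = 16
14^19 mod 40 = 24


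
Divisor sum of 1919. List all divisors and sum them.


Divisors of 1919: 1, 19, 101, 1919
Sum = 1 + 19 + 101 + 1919 = 2040

σ(1919) = 2040


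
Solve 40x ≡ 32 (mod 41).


GCD(40, 41) = 1, unique solution
a^(-1) mod 41 = 40
x = 40 * 32 mod 41 = 9

x ≡ 9 (mod 41)


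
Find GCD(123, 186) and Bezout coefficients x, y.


Tabular extended Euclidean (each row: r = 123*s + 186*t):
r=123, s=1, t=0
r=186, s=0, t=1
q=0: r=123, s=1, t=0   [123*(1) + 186*(0) = 123]
q=1: r=63, s=-1, t=1   [123*(-1) + 186*(1) = 63]
q=1: r=60, s=2, t=-1   [123*(2) + 186*(-1) = 60]
q=1: r=3, s=-3, t=2   [123*(-3) + 186*(2) = 3]
q=20: r=0, s=62, t=-41   [123*(62) + 186*(-41) = 0]
GCD = 3; from the row with r=3: x=-3, y=2
Check: 123*(-3) + 186*(2) = -369 + 372 = 3

GCD = 3, x = -3, y = 2


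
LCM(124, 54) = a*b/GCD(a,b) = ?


GCD(124, 54) = 2
LCM = 124*54/2 = 6696/2 = 3348

LCM = 3348


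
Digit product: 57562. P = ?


5 × 7 × 5 × 6 × 2 = 2100


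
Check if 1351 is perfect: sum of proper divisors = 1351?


Proper divisors of 1351: 1, 7, 193
Sum = 1 + 7 + 193 = 201

No, 1351 is not perfect (201 ≠ 1351)


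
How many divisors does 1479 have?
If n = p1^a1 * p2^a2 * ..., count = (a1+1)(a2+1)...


1479 = 3^1 × 17^1 × 29^1
d(1479) = (1+1) × (1+1) × (1+1) = 8

8 divisors


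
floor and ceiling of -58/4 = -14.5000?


-58/4 = -14.5000
floor = -15
ceil = -14

floor = -15, ceil = -14


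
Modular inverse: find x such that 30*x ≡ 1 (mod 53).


Use the extended Euclidean algorithm on (53, 30); each row r = 53*s + 30*t:
r=53, s=1, t=0
r=30, s=0, t=1
q=1: r=23, s=1, t=-1   [53*(1) + 30*(-1) = 23]
q=1: r=7, s=-1, t=2   [53*(-1) + 30*(2) = 7]
q=3: r=2, s=4, t=-7   [53*(4) + 30*(-7) = 2]
q=3: r=1, s=-13, t=23   [53*(-13) + 30*(23) = 1]
q=2: r=0, s=30, t=-53   [53*(30) + 30*(-53) = 0]
GCD = 1 with t = 23, so 30*(23) ≡ 1 (mod 53)
Inverse = 23 mod 53 = 23
Check: 30 * 23 = 690 ≡ 1 (mod 53)

30^(-1) ≡ 23 (mod 53)


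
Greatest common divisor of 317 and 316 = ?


317 = 1 * 316 + 1
316 = 316 * 1 + 0
GCD = 1


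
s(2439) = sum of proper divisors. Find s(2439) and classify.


Proper divisors: 1, 3, 9, 271, 813
Sum = 1 + 3 + 9 + 271 + 813 = 1097
1097 < 2439 → deficient

s(2439) = 1097 (deficient)


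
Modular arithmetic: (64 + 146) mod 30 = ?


64 + 146 = 210
210 mod 30 = 0


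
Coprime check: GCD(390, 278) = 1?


Euclidean algorithm:
390 = 1 * 278 + 112
278 = 2 * 112 + 54
112 = 2 * 54 + 4
54 = 13 * 4 + 2
4 = 2 * 2 + 0
GCD(390, 278) = 2

No, not coprime (GCD = 2)


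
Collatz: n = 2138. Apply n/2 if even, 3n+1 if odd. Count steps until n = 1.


2138 → 1069 → 3208 → 1604 → 802 → 401 → 1204 → 602 → 301 → 904 → 452 → 226 → 113 → 340 → 170 → 85 → 256 → 128 → 64 → 32 → 16 → 8 → 4 → 2 → 1
Total steps = 24

24 steps


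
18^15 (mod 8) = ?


18^1 mod 8 = 2
18^2 mod 8 = 4
18^3 mod 8 = 0
18^4 mod 8 = 0
18^5 mod 8 = 0
18^6 mod 8 = 0
18^7 mod 8 = 0
18^8 mod 8 = 0
18^9 mod 8 = 0
18^10 mod 8 = 0
18^11 mod 8 = 0
18^12 mod 8 = 0
18^13 mod 8 = 0
18^14 mod 8 = 0
18^15 mod 8 = 0


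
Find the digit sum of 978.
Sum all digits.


9 + 7 + 8 = 24


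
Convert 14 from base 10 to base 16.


14 (base 10) = 14 (decimal)
14 (decimal) = E (base 16)


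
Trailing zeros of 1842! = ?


floor(1842/5) = 368
floor(1842/25) = 73
floor(1842/125) = 14
floor(1842/625) = 2
Total = 457

457 trailing zeros


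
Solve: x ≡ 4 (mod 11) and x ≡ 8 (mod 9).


M = 11*9 = 99
M1 = M/11 = 9, M2 = M/9 = 11
M1^(-1) mod 11 = 5, M2^(-1) mod 9 = 5
x = 4*9*5 + 8*11*5 = 620
620 mod 99 = 26
Check: 26 mod 11 = 4 ✓, 26 mod 9 = 8 ✓

x ≡ 26 (mod 99)


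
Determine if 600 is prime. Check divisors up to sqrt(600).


600 / 2 = 300 (exact division)
600 is NOT prime.

No, 600 is not prime


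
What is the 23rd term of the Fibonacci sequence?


Sequence: 1, 1, 2, 3, 5, 8, 13, 21, 34, 55, 89, 144, 233, 377, 610, 987, 1597, 2584, 4181, 6765, 10946, 17711, 28657
F(23) = 28657


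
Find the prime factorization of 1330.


1330 / 2 = 665
665 / 5 = 133
133 / 7 = 19
19 / 19 = 1
1330 = 2 × 5 × 7 × 19


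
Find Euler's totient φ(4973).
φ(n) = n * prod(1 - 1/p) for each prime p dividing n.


4973 = 4973
Prime factors: 4973
φ(4973) = 4973 × (1-1/4973)
= 4973 × 4972/4973 = 4972

φ(4973) = 4972


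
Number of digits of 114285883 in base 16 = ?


114285883 in base 16 = 6CFDD3B
Number of digits = 7

7 digits (base 16)


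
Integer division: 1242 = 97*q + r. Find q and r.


1242 = 97 * 12 + 78
Check: 1164 + 78 = 1242

q = 12, r = 78


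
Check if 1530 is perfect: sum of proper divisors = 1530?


Proper divisors of 1530: 1, 2, 3, 5, 6, 9, 10, 15, 17, 18, 30, 34, 45, 51, 85, 90, 102, 153, 170, 255, 306, 510, 765
Sum = 1 + 2 + 3 + 5 + 6 + 9 + 10 + 15 + 17 + 18 + 30 + 34 + 45 + 51 + 85 + 90 + 102 + 153 + 170 + 255 + 306 + 510 + 765 = 2682

No, 1530 is not perfect (2682 ≠ 1530)


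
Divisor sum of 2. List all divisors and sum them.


Divisors of 2: 1, 2
Sum = 1 + 2 = 3

σ(2) = 3


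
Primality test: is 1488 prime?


1488 / 2 = 744 (exact division)
1488 is NOT prime.

No, 1488 is not prime


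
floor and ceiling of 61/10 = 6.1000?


61/10 = 6.1000
floor = 6
ceil = 7

floor = 6, ceil = 7


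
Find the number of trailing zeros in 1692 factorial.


floor(1692/5) = 338
floor(1692/25) = 67
floor(1692/125) = 13
floor(1692/625) = 2
Total = 420

420 trailing zeros


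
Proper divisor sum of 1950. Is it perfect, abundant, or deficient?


Proper divisors: 1, 2, 3, 5, 6, 10, 13, 15, 25, 26, 30, 39, 50, 65, 75, 78, 130, 150, 195, 325, 390, 650, 975
Sum = 1 + 2 + 3 + 5 + 6 + 10 + 13 + 15 + 25 + 26 + 30 + 39 + 50 + 65 + 75 + 78 + 130 + 150 + 195 + 325 + 390 + 650 + 975 = 3258
3258 > 1950 → abundant

s(1950) = 3258 (abundant)


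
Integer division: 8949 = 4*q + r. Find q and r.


8949 = 4 * 2237 + 1
Check: 8948 + 1 = 8949

q = 2237, r = 1


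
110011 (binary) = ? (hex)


110011 (base 2) = 51 (decimal)
51 (decimal) = 33 (base 16)


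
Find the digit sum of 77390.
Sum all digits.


7 + 7 + 3 + 9 + 0 = 26


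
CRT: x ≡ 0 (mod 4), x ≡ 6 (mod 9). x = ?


M = 4*9 = 36
M1 = M/4 = 9, M2 = M/9 = 4
M1^(-1) mod 4 = 1, M2^(-1) mod 9 = 7
x = 0*9*1 + 6*4*7 = 168
168 mod 36 = 24
Check: 24 mod 4 = 0 ✓, 24 mod 9 = 6 ✓

x ≡ 24 (mod 36)


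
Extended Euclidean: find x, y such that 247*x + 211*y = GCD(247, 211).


Tabular extended Euclidean (each row: r = 247*s + 211*t):
r=247, s=1, t=0
r=211, s=0, t=1
q=1: r=36, s=1, t=-1   [247*(1) + 211*(-1) = 36]
q=5: r=31, s=-5, t=6   [247*(-5) + 211*(6) = 31]
q=1: r=5, s=6, t=-7   [247*(6) + 211*(-7) = 5]
q=6: r=1, s=-41, t=48   [247*(-41) + 211*(48) = 1]
q=5: r=0, s=211, t=-247   [247*(211) + 211*(-247) = 0]
GCD = 1; from the row with r=1: x=-41, y=48
Check: 247*(-41) + 211*(48) = -10127 + 10128 = 1

GCD = 1, x = -41, y = 48


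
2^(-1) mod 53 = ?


Use the extended Euclidean algorithm on (53, 2); each row r = 53*s + 2*t:
r=53, s=1, t=0
r=2, s=0, t=1
q=26: r=1, s=1, t=-26   [53*(1) + 2*(-26) = 1]
q=2: r=0, s=-2, t=53   [53*(-2) + 2*(53) = 0]
GCD = 1 with t = -26, so 2*(-26) ≡ 1 (mod 53)
Inverse = -26 mod 53 = 27
Check: 2 * 27 = 54 ≡ 1 (mod 53)

2^(-1) ≡ 27 (mod 53)


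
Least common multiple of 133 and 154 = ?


GCD(133, 154) = 7
LCM = 133*154/7 = 20482/7 = 2926

LCM = 2926


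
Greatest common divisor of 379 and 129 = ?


379 = 2 * 129 + 121
129 = 1 * 121 + 8
121 = 15 * 8 + 1
8 = 8 * 1 + 0
GCD = 1


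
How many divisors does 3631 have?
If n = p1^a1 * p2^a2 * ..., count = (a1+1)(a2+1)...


3631 = 3631^1
d(3631) = (1+1) = 2

2 divisors


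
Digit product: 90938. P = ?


9 × 0 × 9 × 3 × 8 = 0


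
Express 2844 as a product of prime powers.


2844 / 2 = 1422
1422 / 2 = 711
711 / 3 = 237
237 / 3 = 79
79 / 79 = 1
2844 = 2^2 × 3^2 × 79


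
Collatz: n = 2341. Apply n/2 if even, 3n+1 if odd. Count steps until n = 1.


2341 → 7024 → 3512 → 1756 → 878 → 439 → 1318 → 659 → 1978 → 989 → 2968 → 1484 → 742 → 371 → 1114 → 557 → 1672 → 836 → 418 → 209 → 628 → 314 → 157 → 472 → 236 → 118 → 59 → 178 → 89 → 268 → 134 → 67 → 202 → 101 → 304 → 152 → 76 → 38 → 19 → 58 → 29 → 88 → 44 → 22 → 11 → 34 → 17 → 52 → 26 → 13 → 40 → 20 → 10 → 5 → 16 → 8 → 4 → 2 → 1
Total steps = 58

58 steps


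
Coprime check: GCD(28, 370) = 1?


Euclidean algorithm:
370 = 13 * 28 + 6
28 = 4 * 6 + 4
6 = 1 * 4 + 2
4 = 2 * 2 + 0
GCD(28, 370) = 2

No, not coprime (GCD = 2)


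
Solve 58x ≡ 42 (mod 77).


GCD(58, 77) = 1, unique solution
a^(-1) mod 77 = 4
x = 4 * 42 mod 77 = 14

x ≡ 14 (mod 77)


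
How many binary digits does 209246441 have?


209246441 in base 2 = 1100011110001101100011101001
Number of digits = 28

28 digits (base 2)


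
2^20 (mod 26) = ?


2^1 mod 26 = 2
2^2 mod 26 = 4
2^3 mod 26 = 8
2^4 mod 26 = 16
2^5 mod 26 = 6
2^6 mod 26 = 12
2^7 mod 26 = 24
2^8 mod 26 = 22
2^9 mod 26 = 18
2^10 mod 26 = 10
2^11 mod 26 = 20
2^12 mod 26 = 14
2^13 mod 26 = 2
2^14 mod 26 = 4
2^15 mod 26 = 8
2^16 mod 26 = 16
2^17 mod 26 = 6
2^18 mod 26 = 12
2^19 mod 26 = 24
2^20 mod 26 = 22


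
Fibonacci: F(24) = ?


Sequence: 1, 1, 2, 3, 5, 8, 13, 21, 34, 55, 89, 144, 233, 377, 610, 987, 1597, 2584, 4181, 6765, 10946, 17711, 28657, 46368
F(24) = 46368


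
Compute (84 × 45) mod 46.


84 × 45 = 3780
3780 mod 46 = 8


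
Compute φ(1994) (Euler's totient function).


1994 = 2 × 997
Prime factors: 2, 997
φ(1994) = 1994 × (1-1/2) × (1-1/997)
= 1994 × 1/2 × 996/997 = 996

φ(1994) = 996


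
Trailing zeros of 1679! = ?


floor(1679/5) = 335
floor(1679/25) = 67
floor(1679/125) = 13
floor(1679/625) = 2
Total = 417

417 trailing zeros


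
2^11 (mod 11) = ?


2^1 mod 11 = 2
2^2 mod 11 = 4
2^3 mod 11 = 8
2^4 mod 11 = 5
2^5 mod 11 = 10
2^6 mod 11 = 9
2^7 mod 11 = 7
2^8 mod 11 = 3
2^9 mod 11 = 6
2^10 mod 11 = 1
2^11 mod 11 = 2


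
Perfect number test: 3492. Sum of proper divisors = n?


Proper divisors of 3492: 1, 2, 3, 4, 6, 9, 12, 18, 36, 97, 194, 291, 388, 582, 873, 1164, 1746
Sum = 1 + 2 + 3 + 4 + 6 + 9 + 12 + 18 + 36 + 97 + 194 + 291 + 388 + 582 + 873 + 1164 + 1746 = 5426

No, 3492 is not perfect (5426 ≠ 3492)


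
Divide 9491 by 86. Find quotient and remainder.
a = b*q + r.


9491 = 86 * 110 + 31
Check: 9460 + 31 = 9491

q = 110, r = 31


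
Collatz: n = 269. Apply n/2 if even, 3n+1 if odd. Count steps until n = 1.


269 → 808 → 404 → 202 → 101 → 304 → 152 → 76 → 38 → 19 → 58 → 29 → 88 → 44 → 22 → 11 → 34 → 17 → 52 → 26 → 13 → 40 → 20 → 10 → 5 → 16 → 8 → 4 → 2 → 1
Total steps = 29

29 steps


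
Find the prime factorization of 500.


500 / 2 = 250
250 / 2 = 125
125 / 5 = 25
25 / 5 = 5
5 / 5 = 1
500 = 2^2 × 5^3


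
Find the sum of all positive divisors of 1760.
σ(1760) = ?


Divisors of 1760: 1, 2, 4, 5, 8, 10, 11, 16, 20, 22, 32, 40, 44, 55, 80, 88, 110, 160, 176, 220, 352, 440, 880, 1760
Sum = 1 + 2 + 4 + 5 + 8 + 10 + 11 + 16 + 20 + 22 + 32 + 40 + 44 + 55 + 80 + 88 + 110 + 160 + 176 + 220 + 352 + 440 + 880 + 1760 = 4536

σ(1760) = 4536


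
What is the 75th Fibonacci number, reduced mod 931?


F(k) mod 931 for k=1..75:
1, 1, 2, 3, 5, 8, 13, 21, 34, 55, 89, 144, 233, 377, 610, 56, 666, 722, 457, 248, 705, 22, 727, 749, 545, 363, 908, 340, 317, 657, 43, 700, 743, 512, 324, 836, 229, 134, 363, 497, 860, 426, 355, 781, 205, 55, 260, 315, 575, 890, 534, 493, 96, 589, 685, 343, 97, 440, 537, 46, 583, 629, 281, 910, 260, 239, 499, 738, 306, 113, 419, 532, 20, 552, 572
F(75) mod 931 = 572


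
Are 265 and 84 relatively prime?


Euclidean algorithm:
265 = 3 * 84 + 13
84 = 6 * 13 + 6
13 = 2 * 6 + 1
6 = 6 * 1 + 0
GCD(265, 84) = 1

Yes, coprime (GCD = 1)


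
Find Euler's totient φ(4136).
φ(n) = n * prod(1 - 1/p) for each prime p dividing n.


4136 = 2^3 × 11 × 47
Prime factors: 2, 11, 47
φ(4136) = 4136 × (1-1/2) × (1-1/11) × (1-1/47)
= 4136 × 1/2 × 10/11 × 46/47 = 1840

φ(4136) = 1840


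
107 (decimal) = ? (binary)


107 (base 10) = 107 (decimal)
107 (decimal) = 1101011 (base 2)


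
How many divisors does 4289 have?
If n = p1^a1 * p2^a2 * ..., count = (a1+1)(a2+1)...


4289 = 4289^1
d(4289) = (1+1) = 2

2 divisors


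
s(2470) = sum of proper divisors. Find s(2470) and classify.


Proper divisors: 1, 2, 5, 10, 13, 19, 26, 38, 65, 95, 130, 190, 247, 494, 1235
Sum = 1 + 2 + 5 + 10 + 13 + 19 + 26 + 38 + 65 + 95 + 130 + 190 + 247 + 494 + 1235 = 2570
2570 > 2470 → abundant

s(2470) = 2570 (abundant)


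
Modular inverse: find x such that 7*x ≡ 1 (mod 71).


Use the extended Euclidean algorithm on (71, 7); each row r = 71*s + 7*t:
r=71, s=1, t=0
r=7, s=0, t=1
q=10: r=1, s=1, t=-10   [71*(1) + 7*(-10) = 1]
q=7: r=0, s=-7, t=71   [71*(-7) + 7*(71) = 0]
GCD = 1 with t = -10, so 7*(-10) ≡ 1 (mod 71)
Inverse = -10 mod 71 = 61
Check: 7 * 61 = 427 ≡ 1 (mod 71)

7^(-1) ≡ 61 (mod 71)


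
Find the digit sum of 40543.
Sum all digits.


4 + 0 + 5 + 4 + 3 = 16


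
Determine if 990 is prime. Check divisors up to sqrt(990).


990 / 2 = 495 (exact division)
990 is NOT prime.

No, 990 is not prime


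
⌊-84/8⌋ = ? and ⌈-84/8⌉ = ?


-84/8 = -10.5000
floor = -11
ceil = -10

floor = -11, ceil = -10


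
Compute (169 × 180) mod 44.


169 × 180 = 30420
30420 mod 44 = 16


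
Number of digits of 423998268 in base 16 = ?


423998268 in base 16 = 1945B33C
Number of digits = 8

8 digits (base 16)


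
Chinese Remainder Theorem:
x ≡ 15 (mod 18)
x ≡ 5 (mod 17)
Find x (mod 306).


M = 18*17 = 306
M1 = M/18 = 17, M2 = M/17 = 18
M1^(-1) mod 18 = 17, M2^(-1) mod 17 = 1
x = 15*17*17 + 5*18*1 = 4425
4425 mod 306 = 141
Check: 141 mod 18 = 15 ✓, 141 mod 17 = 5 ✓

x ≡ 141 (mod 306)


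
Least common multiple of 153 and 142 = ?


GCD(153, 142) = 1
LCM = 153*142/1 = 21726/1 = 21726

LCM = 21726


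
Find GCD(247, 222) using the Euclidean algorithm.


247 = 1 * 222 + 25
222 = 8 * 25 + 22
25 = 1 * 22 + 3
22 = 7 * 3 + 1
3 = 3 * 1 + 0
GCD = 1


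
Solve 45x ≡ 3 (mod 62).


GCD(45, 62) = 1, unique solution
a^(-1) mod 62 = 51
x = 51 * 3 mod 62 = 29

x ≡ 29 (mod 62)


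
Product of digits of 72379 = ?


7 × 2 × 3 × 7 × 9 = 2646


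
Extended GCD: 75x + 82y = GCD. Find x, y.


Tabular extended Euclidean (each row: r = 75*s + 82*t):
r=75, s=1, t=0
r=82, s=0, t=1
q=0: r=75, s=1, t=0   [75*(1) + 82*(0) = 75]
q=1: r=7, s=-1, t=1   [75*(-1) + 82*(1) = 7]
q=10: r=5, s=11, t=-10   [75*(11) + 82*(-10) = 5]
q=1: r=2, s=-12, t=11   [75*(-12) + 82*(11) = 2]
q=2: r=1, s=35, t=-32   [75*(35) + 82*(-32) = 1]
q=2: r=0, s=-82, t=75   [75*(-82) + 82*(75) = 0]
GCD = 1; from the row with r=1: x=35, y=-32
Check: 75*(35) + 82*(-32) = 2625 - 2624 = 1

GCD = 1, x = 35, y = -32


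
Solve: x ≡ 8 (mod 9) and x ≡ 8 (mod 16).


M = 9*16 = 144
M1 = M/9 = 16, M2 = M/16 = 9
M1^(-1) mod 9 = 4, M2^(-1) mod 16 = 9
x = 8*16*4 + 8*9*9 = 1160
1160 mod 144 = 8
Check: 8 mod 9 = 8 ✓, 8 mod 16 = 8 ✓

x ≡ 8 (mod 144)


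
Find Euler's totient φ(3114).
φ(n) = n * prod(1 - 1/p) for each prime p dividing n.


3114 = 2 × 3^2 × 173
Prime factors: 2, 3, 173
φ(3114) = 3114 × (1-1/2) × (1-1/3) × (1-1/173)
= 3114 × 1/2 × 2/3 × 172/173 = 1032

φ(3114) = 1032


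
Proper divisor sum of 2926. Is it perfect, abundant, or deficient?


Proper divisors: 1, 2, 7, 11, 14, 19, 22, 38, 77, 133, 154, 209, 266, 418, 1463
Sum = 1 + 2 + 7 + 11 + 14 + 19 + 22 + 38 + 77 + 133 + 154 + 209 + 266 + 418 + 1463 = 2834
2834 < 2926 → deficient

s(2926) = 2834 (deficient)


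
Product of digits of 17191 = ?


1 × 7 × 1 × 9 × 1 = 63


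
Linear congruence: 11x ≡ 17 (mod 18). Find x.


GCD(11, 18) = 1, unique solution
a^(-1) mod 18 = 5
x = 5 * 17 mod 18 = 13

x ≡ 13 (mod 18)


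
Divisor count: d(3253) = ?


3253 = 3253^1
d(3253) = (1+1) = 2

2 divisors


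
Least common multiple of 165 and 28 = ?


GCD(165, 28) = 1
LCM = 165*28/1 = 4620/1 = 4620

LCM = 4620


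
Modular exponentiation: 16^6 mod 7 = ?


16^1 mod 7 = 2
16^2 mod 7 = 4
16^3 mod 7 = 1
16^4 mod 7 = 2
16^5 mod 7 = 4
16^6 mod 7 = 1


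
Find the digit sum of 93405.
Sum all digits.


9 + 3 + 4 + 0 + 5 = 21


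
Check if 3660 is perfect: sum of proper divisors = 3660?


Proper divisors of 3660: 1, 2, 3, 4, 5, 6, 10, 12, 15, 20, 30, 60, 61, 122, 183, 244, 305, 366, 610, 732, 915, 1220, 1830
Sum = 1 + 2 + 3 + 4 + 5 + 6 + 10 + 12 + 15 + 20 + 30 + 60 + 61 + 122 + 183 + 244 + 305 + 366 + 610 + 732 + 915 + 1220 + 1830 = 6756

No, 3660 is not perfect (6756 ≠ 3660)


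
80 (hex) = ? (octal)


80 (base 16) = 128 (decimal)
128 (decimal) = 200 (base 8)


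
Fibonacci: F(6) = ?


Sequence: 1, 1, 2, 3, 5, 8
F(6) = 8


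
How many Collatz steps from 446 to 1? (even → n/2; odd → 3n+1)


446 → 223 → 670 → 335 → 1006 → 503 → 1510 → 755 → 2266 → 1133 → 3400 → 1700 → 850 → 425 → 1276 → 638 → 319 → 958 → 479 → 1438 → 719 → 2158 → 1079 → 3238 → 1619 → 4858 → 2429 → 7288 → 3644 → 1822 → 911 → 2734 → 1367 → 4102 → 2051 → 6154 → 3077 → 9232 → 4616 → 2308 → 1154 → 577 → 1732 → 866 → 433 → 1300 → 650 → 325 → 976 → 488 → 244 → 122 → 61 → 184 → 92 → 46 → 23 → 70 → 35 → 106 → 53 → 160 → 80 → 40 → 20 → 10 → 5 → 16 → 8 → 4 → 2 → 1
Total steps = 71

71 steps


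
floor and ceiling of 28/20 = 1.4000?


28/20 = 1.4000
floor = 1
ceil = 2

floor = 1, ceil = 2


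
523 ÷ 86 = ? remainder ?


523 = 86 * 6 + 7
Check: 516 + 7 = 523

q = 6, r = 7


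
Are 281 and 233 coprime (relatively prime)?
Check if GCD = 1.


Euclidean algorithm:
281 = 1 * 233 + 48
233 = 4 * 48 + 41
48 = 1 * 41 + 7
41 = 5 * 7 + 6
7 = 1 * 6 + 1
6 = 6 * 1 + 0
GCD(281, 233) = 1

Yes, coprime (GCD = 1)


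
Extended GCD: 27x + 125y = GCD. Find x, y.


Tabular extended Euclidean (each row: r = 27*s + 125*t):
r=27, s=1, t=0
r=125, s=0, t=1
q=0: r=27, s=1, t=0   [27*(1) + 125*(0) = 27]
q=4: r=17, s=-4, t=1   [27*(-4) + 125*(1) = 17]
q=1: r=10, s=5, t=-1   [27*(5) + 125*(-1) = 10]
q=1: r=7, s=-9, t=2   [27*(-9) + 125*(2) = 7]
q=1: r=3, s=14, t=-3   [27*(14) + 125*(-3) = 3]
q=2: r=1, s=-37, t=8   [27*(-37) + 125*(8) = 1]
q=3: r=0, s=125, t=-27   [27*(125) + 125*(-27) = 0]
GCD = 1; from the row with r=1: x=-37, y=8
Check: 27*(-37) + 125*(8) = -999 + 1000 = 1

GCD = 1, x = -37, y = 8


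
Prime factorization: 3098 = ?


3098 / 2 = 1549
1549 / 1549 = 1
3098 = 2 × 1549


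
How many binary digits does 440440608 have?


440440608 in base 2 = 11010010000001001011100100000
Number of digits = 29

29 digits (base 2)


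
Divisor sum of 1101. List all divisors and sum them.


Divisors of 1101: 1, 3, 367, 1101
Sum = 1 + 3 + 367 + 1101 = 1472

σ(1101) = 1472


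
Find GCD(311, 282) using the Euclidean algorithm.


311 = 1 * 282 + 29
282 = 9 * 29 + 21
29 = 1 * 21 + 8
21 = 2 * 8 + 5
8 = 1 * 5 + 3
5 = 1 * 3 + 2
3 = 1 * 2 + 1
2 = 2 * 1 + 0
GCD = 1


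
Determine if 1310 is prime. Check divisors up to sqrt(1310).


1310 / 2 = 655 (exact division)
1310 is NOT prime.

No, 1310 is not prime


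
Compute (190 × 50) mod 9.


190 × 50 = 9500
9500 mod 9 = 5


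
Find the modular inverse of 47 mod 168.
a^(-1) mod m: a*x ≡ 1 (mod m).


Use the extended Euclidean algorithm on (168, 47); each row r = 168*s + 47*t:
r=168, s=1, t=0
r=47, s=0, t=1
q=3: r=27, s=1, t=-3   [168*(1) + 47*(-3) = 27]
q=1: r=20, s=-1, t=4   [168*(-1) + 47*(4) = 20]
q=1: r=7, s=2, t=-7   [168*(2) + 47*(-7) = 7]
q=2: r=6, s=-5, t=18   [168*(-5) + 47*(18) = 6]
q=1: r=1, s=7, t=-25   [168*(7) + 47*(-25) = 1]
q=6: r=0, s=-47, t=168   [168*(-47) + 47*(168) = 0]
GCD = 1 with t = -25, so 47*(-25) ≡ 1 (mod 168)
Inverse = -25 mod 168 = 143
Check: 47 * 143 = 6721 ≡ 1 (mod 168)

47^(-1) ≡ 143 (mod 168)


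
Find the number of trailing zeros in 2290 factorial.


floor(2290/5) = 458
floor(2290/25) = 91
floor(2290/125) = 18
floor(2290/625) = 3
Total = 570

570 trailing zeros


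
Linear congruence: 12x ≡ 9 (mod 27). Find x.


GCD(12, 27) = 3 divides 9
Divide: 4x ≡ 3 (mod 9)
x ≡ 3 (mod 9)


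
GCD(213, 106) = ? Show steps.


213 = 2 * 106 + 1
106 = 106 * 1 + 0
GCD = 1


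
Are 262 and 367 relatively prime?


Euclidean algorithm:
367 = 1 * 262 + 105
262 = 2 * 105 + 52
105 = 2 * 52 + 1
52 = 52 * 1 + 0
GCD(262, 367) = 1

Yes, coprime (GCD = 1)


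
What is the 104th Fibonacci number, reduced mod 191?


F(k) mod 191 for k=1..104:
1, 1, 2, 3, 5, 8, 13, 21, 34, 55, 89, 144, 42, 186, 37, 32, 69, 101, 170, 80, 59, 139, 7, 146, 153, 108, 70, 178, 57, 44, 101, 145, 55, 9, 64, 73, 137, 19, 156, 175, 140, 124, 73, 6, 79, 85, 164, 58, 31, 89, 120, 18, 138, 156, 103, 68, 171, 48, 28, 76, 104, 180, 93, 82, 175, 66, 50, 116, 166, 91, 66, 157, 32, 189, 30, 28, 58, 86, 144, 39, 183, 31, 23, 54, 77, 131, 17, 148, 165, 122, 96, 27, 123, 150, 82, 41, 123, 164, 96, 69, 165, 43, 17, 60
F(104) mod 191 = 60


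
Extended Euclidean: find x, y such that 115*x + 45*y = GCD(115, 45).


Tabular extended Euclidean (each row: r = 115*s + 45*t):
r=115, s=1, t=0
r=45, s=0, t=1
q=2: r=25, s=1, t=-2   [115*(1) + 45*(-2) = 25]
q=1: r=20, s=-1, t=3   [115*(-1) + 45*(3) = 20]
q=1: r=5, s=2, t=-5   [115*(2) + 45*(-5) = 5]
q=4: r=0, s=-9, t=23   [115*(-9) + 45*(23) = 0]
GCD = 5; from the row with r=5: x=2, y=-5
Check: 115*(2) + 45*(-5) = 230 - 225 = 5

GCD = 5, x = 2, y = -5


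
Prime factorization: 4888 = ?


4888 / 2 = 2444
2444 / 2 = 1222
1222 / 2 = 611
611 / 13 = 47
47 / 47 = 1
4888 = 2^3 × 13 × 47


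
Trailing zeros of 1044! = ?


floor(1044/5) = 208
floor(1044/25) = 41
floor(1044/125) = 8
floor(1044/625) = 1
Total = 258

258 trailing zeros


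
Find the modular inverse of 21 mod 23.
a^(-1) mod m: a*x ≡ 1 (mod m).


Use the extended Euclidean algorithm on (23, 21); each row r = 23*s + 21*t:
r=23, s=1, t=0
r=21, s=0, t=1
q=1: r=2, s=1, t=-1   [23*(1) + 21*(-1) = 2]
q=10: r=1, s=-10, t=11   [23*(-10) + 21*(11) = 1]
q=2: r=0, s=21, t=-23   [23*(21) + 21*(-23) = 0]
GCD = 1 with t = 11, so 21*(11) ≡ 1 (mod 23)
Inverse = 11 mod 23 = 11
Check: 21 * 11 = 231 ≡ 1 (mod 23)

21^(-1) ≡ 11 (mod 23)


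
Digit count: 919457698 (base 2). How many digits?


919457698 in base 2 = 110110110011011100111110100010
Number of digits = 30

30 digits (base 2)


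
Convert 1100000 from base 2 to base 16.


1100000 (base 2) = 96 (decimal)
96 (decimal) = 60 (base 16)


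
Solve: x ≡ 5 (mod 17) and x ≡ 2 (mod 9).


M = 17*9 = 153
M1 = M/17 = 9, M2 = M/9 = 17
M1^(-1) mod 17 = 2, M2^(-1) mod 9 = 8
x = 5*9*2 + 2*17*8 = 362
362 mod 153 = 56
Check: 56 mod 17 = 5 ✓, 56 mod 9 = 2 ✓

x ≡ 56 (mod 153)


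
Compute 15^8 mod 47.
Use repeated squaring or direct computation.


15^1 mod 47 = 15
15^2 mod 47 = 37
15^3 mod 47 = 38
15^4 mod 47 = 6
15^5 mod 47 = 43
15^6 mod 47 = 34
15^7 mod 47 = 40
15^8 mod 47 = 36


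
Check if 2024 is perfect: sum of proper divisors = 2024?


Proper divisors of 2024: 1, 2, 4, 8, 11, 22, 23, 44, 46, 88, 92, 184, 253, 506, 1012
Sum = 1 + 2 + 4 + 8 + 11 + 22 + 23 + 44 + 46 + 88 + 92 + 184 + 253 + 506 + 1012 = 2296

No, 2024 is not perfect (2296 ≠ 2024)


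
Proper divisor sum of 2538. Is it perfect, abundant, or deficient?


Proper divisors: 1, 2, 3, 6, 9, 18, 27, 47, 54, 94, 141, 282, 423, 846, 1269
Sum = 1 + 2 + 3 + 6 + 9 + 18 + 27 + 47 + 54 + 94 + 141 + 282 + 423 + 846 + 1269 = 3222
3222 > 2538 → abundant

s(2538) = 3222 (abundant)


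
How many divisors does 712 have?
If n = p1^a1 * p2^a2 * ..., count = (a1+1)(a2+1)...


712 = 2^3 × 89^1
d(712) = (3+1) × (1+1) = 8

8 divisors


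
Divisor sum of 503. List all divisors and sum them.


Divisors of 503: 1, 503
Sum = 1 + 503 = 504

σ(503) = 504


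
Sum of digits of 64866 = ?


6 + 4 + 8 + 6 + 6 = 30


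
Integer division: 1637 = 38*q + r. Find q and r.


1637 = 38 * 43 + 3
Check: 1634 + 3 = 1637

q = 43, r = 3


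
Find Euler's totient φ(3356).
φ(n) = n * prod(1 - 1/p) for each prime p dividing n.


3356 = 2^2 × 839
Prime factors: 2, 839
φ(3356) = 3356 × (1-1/2) × (1-1/839)
= 3356 × 1/2 × 838/839 = 1676

φ(3356) = 1676


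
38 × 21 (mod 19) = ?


38 × 21 = 798
798 mod 19 = 0


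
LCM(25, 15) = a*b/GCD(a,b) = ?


GCD(25, 15) = 5
LCM = 25*15/5 = 375/5 = 75

LCM = 75


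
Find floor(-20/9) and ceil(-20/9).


-20/9 = -2.2222
floor = -3
ceil = -2

floor = -3, ceil = -2


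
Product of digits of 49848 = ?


4 × 9 × 8 × 4 × 8 = 9216


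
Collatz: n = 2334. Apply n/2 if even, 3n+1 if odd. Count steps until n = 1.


2334 → 1167 → 3502 → 1751 → 5254 → 2627 → 7882 → 3941 → 11824 → 5912 → 2956 → 1478 → 739 → 2218 → 1109 → 3328 → 1664 → 832 → 416 → 208 → 104 → 52 → 26 → 13 → 40 → 20 → 10 → 5 → 16 → 8 → 4 → 2 → 1
Total steps = 32

32 steps


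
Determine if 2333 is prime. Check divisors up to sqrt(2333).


Check divisors up to sqrt(2333) = 48.3011
No divisors found.
2333 is prime.

Yes, 2333 is prime


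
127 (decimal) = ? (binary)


127 (base 10) = 127 (decimal)
127 (decimal) = 1111111 (base 2)


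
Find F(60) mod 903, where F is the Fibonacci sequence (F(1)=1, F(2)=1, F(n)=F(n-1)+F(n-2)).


F(k) mod 903 for k=1..60:
1, 1, 2, 3, 5, 8, 13, 21, 34, 55, 89, 144, 233, 377, 610, 84, 694, 778, 569, 444, 110, 554, 664, 315, 76, 391, 467, 858, 422, 377, 799, 273, 169, 442, 611, 150, 761, 8, 769, 777, 643, 517, 257, 774, 128, 902, 127, 126, 253, 379, 632, 108, 740, 848, 685, 630, 412, 139, 551, 690
F(60) mod 903 = 690


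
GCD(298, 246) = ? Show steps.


298 = 1 * 246 + 52
246 = 4 * 52 + 38
52 = 1 * 38 + 14
38 = 2 * 14 + 10
14 = 1 * 10 + 4
10 = 2 * 4 + 2
4 = 2 * 2 + 0
GCD = 2


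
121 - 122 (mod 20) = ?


121 - 122 = -1
-1 mod 20 = 19


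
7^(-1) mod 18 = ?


Use the extended Euclidean algorithm on (18, 7); each row r = 18*s + 7*t:
r=18, s=1, t=0
r=7, s=0, t=1
q=2: r=4, s=1, t=-2   [18*(1) + 7*(-2) = 4]
q=1: r=3, s=-1, t=3   [18*(-1) + 7*(3) = 3]
q=1: r=1, s=2, t=-5   [18*(2) + 7*(-5) = 1]
q=3: r=0, s=-7, t=18   [18*(-7) + 7*(18) = 0]
GCD = 1 with t = -5, so 7*(-5) ≡ 1 (mod 18)
Inverse = -5 mod 18 = 13
Check: 7 * 13 = 91 ≡ 1 (mod 18)

7^(-1) ≡ 13 (mod 18)


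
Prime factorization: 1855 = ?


1855 / 5 = 371
371 / 7 = 53
53 / 53 = 1
1855 = 5 × 7 × 53


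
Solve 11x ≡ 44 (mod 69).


GCD(11, 69) = 1, unique solution
a^(-1) mod 69 = 44
x = 44 * 44 mod 69 = 4

x ≡ 4 (mod 69)


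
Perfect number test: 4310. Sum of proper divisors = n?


Proper divisors of 4310: 1, 2, 5, 10, 431, 862, 2155
Sum = 1 + 2 + 5 + 10 + 431 + 862 + 2155 = 3466

No, 4310 is not perfect (3466 ≠ 4310)


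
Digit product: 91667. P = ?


9 × 1 × 6 × 6 × 7 = 2268


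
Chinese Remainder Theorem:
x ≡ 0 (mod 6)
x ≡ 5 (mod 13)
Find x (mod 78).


M = 6*13 = 78
M1 = M/6 = 13, M2 = M/13 = 6
M1^(-1) mod 6 = 1, M2^(-1) mod 13 = 11
x = 0*13*1 + 5*6*11 = 330
330 mod 78 = 18
Check: 18 mod 6 = 0 ✓, 18 mod 13 = 5 ✓

x ≡ 18 (mod 78)


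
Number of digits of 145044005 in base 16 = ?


145044005 in base 16 = 8A53225
Number of digits = 7

7 digits (base 16)


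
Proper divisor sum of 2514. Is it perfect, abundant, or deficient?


Proper divisors: 1, 2, 3, 6, 419, 838, 1257
Sum = 1 + 2 + 3 + 6 + 419 + 838 + 1257 = 2526
2526 > 2514 → abundant

s(2514) = 2526 (abundant)


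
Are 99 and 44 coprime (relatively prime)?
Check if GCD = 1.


Euclidean algorithm:
99 = 2 * 44 + 11
44 = 4 * 11 + 0
GCD(99, 44) = 11

No, not coprime (GCD = 11)


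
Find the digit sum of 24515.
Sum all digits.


2 + 4 + 5 + 1 + 5 = 17


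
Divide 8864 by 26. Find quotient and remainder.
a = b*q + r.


8864 = 26 * 340 + 24
Check: 8840 + 24 = 8864

q = 340, r = 24


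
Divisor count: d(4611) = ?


4611 = 3^1 × 29^1 × 53^1
d(4611) = (1+1) × (1+1) × (1+1) = 8

8 divisors


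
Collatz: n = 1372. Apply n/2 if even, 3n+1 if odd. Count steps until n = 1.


1372 → 686 → 343 → 1030 → 515 → 1546 → 773 → 2320 → 1160 → 580 → 290 → 145 → 436 → 218 → 109 → 328 → 164 → 82 → 41 → 124 → 62 → 31 → 94 → 47 → 142 → 71 → 214 → 107 → 322 → 161 → 484 → 242 → 121 → 364 → 182 → 91 → 274 → 137 → 412 → 206 → 103 → 310 → 155 → 466 → 233 → 700 → 350 → 175 → 526 → 263 → 790 → 395 → 1186 → 593 → 1780 → 890 → 445 → 1336 → 668 → 334 → 167 → 502 → 251 → 754 → 377 → 1132 → 566 → 283 → 850 → 425 → 1276 → 638 → 319 → 958 → 479 → 1438 → 719 → 2158 → 1079 → 3238 → 1619 → 4858 → 2429 → 7288 → 3644 → 1822 → 911 → 2734 → 1367 → 4102 → 2051 → 6154 → 3077 → 9232 → 4616 → 2308 → 1154 → 577 → 1732 → 866 → 433 → 1300 → 650 → 325 → 976 → 488 → 244 → 122 → 61 → 184 → 92 → 46 → 23 → 70 → 35 → 106 → 53 → 160 → 80 → 40 → 20 → 10 → 5 → 16 → 8 → 4 → 2 → 1
Total steps = 127

127 steps
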